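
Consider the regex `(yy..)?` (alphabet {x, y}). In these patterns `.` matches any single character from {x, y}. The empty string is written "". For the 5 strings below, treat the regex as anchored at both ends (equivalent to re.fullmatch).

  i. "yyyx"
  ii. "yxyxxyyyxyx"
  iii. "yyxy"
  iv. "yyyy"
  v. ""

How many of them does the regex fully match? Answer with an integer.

i. "yyyx" → match
ii. "yxyxxyyyxyx" → no match
iii. "yyxy" → match
iv. "yyyy" → match
v. "" → match
Total matched: 4

4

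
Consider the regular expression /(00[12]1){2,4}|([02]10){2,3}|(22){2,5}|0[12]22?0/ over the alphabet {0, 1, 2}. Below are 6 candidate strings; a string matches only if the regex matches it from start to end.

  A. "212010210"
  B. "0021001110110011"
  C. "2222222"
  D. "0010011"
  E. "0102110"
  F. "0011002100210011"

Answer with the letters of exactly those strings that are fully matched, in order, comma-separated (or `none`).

F

A → no match
B → no match
C → no match
D → no match
E → no match
F → match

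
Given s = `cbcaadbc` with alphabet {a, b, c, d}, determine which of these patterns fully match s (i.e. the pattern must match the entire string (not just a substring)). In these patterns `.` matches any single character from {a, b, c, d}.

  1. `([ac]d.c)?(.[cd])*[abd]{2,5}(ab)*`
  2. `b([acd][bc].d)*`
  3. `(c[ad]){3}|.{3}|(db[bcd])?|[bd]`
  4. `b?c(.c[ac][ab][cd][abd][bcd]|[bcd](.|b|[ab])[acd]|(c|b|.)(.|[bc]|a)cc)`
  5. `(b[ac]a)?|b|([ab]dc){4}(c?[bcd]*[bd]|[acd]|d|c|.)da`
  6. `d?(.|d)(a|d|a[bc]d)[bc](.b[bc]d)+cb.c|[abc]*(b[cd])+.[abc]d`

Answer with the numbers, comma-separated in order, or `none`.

1 → no match
2 → no match — must start with `b`
3 → no match
4 → match
5 → no match
6 → no match

4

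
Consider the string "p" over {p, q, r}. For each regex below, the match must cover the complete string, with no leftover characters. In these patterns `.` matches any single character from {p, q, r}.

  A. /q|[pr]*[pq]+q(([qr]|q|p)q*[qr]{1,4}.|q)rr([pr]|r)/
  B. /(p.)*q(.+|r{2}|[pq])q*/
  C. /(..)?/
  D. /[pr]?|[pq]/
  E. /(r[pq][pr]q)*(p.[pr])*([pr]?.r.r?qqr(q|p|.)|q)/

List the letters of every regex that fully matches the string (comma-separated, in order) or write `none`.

A → no match
B → no match
C → no match
D → match
E → no match

D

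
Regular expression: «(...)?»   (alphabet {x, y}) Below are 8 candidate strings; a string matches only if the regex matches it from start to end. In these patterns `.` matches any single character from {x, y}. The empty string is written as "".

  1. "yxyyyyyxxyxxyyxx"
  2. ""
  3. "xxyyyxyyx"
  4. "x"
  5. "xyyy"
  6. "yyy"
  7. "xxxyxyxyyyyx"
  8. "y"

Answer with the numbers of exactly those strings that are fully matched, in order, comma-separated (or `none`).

2, 6

1 → no match
2 → match
3 → no match
4 → no match
5 → no match
6 → match
7 → no match
8 → no match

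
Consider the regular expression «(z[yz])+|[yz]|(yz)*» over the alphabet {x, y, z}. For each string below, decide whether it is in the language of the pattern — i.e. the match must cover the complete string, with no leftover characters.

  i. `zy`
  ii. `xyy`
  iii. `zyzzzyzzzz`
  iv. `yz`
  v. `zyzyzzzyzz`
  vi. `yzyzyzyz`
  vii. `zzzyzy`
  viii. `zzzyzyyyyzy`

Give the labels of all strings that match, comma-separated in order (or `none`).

i, iii, iv, v, vi, vii

i. `zy` → match
ii. `xyy` → no match
iii. `zyzzzyzzzz` → match
iv. `yz` → match
v. `zyzyzzzyzz` → match
vi. `yzyzyzyz` → match
vii. `zzzyzy` → match
viii. `zzzyzyyyyzy` → no match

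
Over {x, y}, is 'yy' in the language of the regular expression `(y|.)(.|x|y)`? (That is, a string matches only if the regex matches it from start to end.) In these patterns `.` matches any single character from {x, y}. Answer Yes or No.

Yes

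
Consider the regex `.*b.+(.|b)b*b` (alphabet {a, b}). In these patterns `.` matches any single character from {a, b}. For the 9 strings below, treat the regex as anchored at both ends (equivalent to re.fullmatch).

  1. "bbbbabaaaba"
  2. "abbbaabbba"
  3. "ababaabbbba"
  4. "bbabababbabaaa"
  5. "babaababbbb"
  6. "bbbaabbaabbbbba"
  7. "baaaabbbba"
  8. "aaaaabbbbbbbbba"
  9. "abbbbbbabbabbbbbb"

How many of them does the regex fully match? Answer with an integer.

1 → no match — must end with "b"
2 → no match — must end with "b"
3 → no match — must end with "b"
4 → no match — must end with "b"
5 → match
6 → no match — must end with "b"
7 → no match — must end with "b"
8 → no match — must end with "b"
9 → match
Total matched: 2

2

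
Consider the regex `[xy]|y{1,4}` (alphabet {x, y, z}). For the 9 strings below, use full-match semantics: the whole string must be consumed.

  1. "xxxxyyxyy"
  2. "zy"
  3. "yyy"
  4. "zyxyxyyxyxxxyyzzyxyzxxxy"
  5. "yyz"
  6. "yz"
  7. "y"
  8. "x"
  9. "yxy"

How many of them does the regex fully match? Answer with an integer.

3

1 → no match
2 → no match
3 → match
4 → no match
5 → no match
6 → no match
7 → match
8 → match
9 → no match
Total matched: 3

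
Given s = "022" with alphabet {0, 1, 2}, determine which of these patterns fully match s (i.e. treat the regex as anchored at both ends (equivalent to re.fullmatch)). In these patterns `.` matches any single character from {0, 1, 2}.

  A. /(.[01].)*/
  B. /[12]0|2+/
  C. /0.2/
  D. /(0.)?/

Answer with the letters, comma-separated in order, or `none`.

C

A → no match
B → no match
C → match
D → no match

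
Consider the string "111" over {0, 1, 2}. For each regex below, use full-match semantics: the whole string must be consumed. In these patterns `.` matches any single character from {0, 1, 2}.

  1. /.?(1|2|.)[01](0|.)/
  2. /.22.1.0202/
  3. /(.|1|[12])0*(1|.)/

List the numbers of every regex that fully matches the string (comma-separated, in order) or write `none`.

1

1 → match
2 → no match — must end with "0202"
3 → no match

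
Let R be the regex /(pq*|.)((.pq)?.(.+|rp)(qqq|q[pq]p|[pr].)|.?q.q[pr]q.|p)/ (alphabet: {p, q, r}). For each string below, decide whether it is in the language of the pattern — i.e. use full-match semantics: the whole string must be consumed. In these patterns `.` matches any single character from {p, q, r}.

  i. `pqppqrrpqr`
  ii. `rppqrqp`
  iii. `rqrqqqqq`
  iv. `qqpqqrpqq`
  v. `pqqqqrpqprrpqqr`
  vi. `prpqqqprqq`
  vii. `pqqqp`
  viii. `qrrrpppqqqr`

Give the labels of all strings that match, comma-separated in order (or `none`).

i. `pqppqrrpqr` → no match
ii. `rppqrqp` → no match
iii. `rqrqqqqq` → match
iv. `qqpqqrpqq` → no match
v → no match
vi. `prpqqqprqq` → no match
vii. `pqqqp` → match
viii. `qrrrpppqqqr` → no match

iii, vii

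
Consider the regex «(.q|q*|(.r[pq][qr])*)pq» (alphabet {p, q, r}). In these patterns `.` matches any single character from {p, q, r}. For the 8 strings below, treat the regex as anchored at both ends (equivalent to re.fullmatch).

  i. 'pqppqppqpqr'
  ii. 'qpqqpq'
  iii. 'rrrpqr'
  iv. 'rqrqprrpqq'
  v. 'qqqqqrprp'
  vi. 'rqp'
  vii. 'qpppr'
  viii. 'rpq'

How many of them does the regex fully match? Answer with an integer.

0

i → no match — must end with 'pq'
ii → no match
iii → no match — must end with 'pq'
iv → no match — must end with 'pq'
v → no match — must end with 'pq'
vi → no match — must end with 'pq'
vii → no match — must end with 'pq'
viii → no match
Total matched: 0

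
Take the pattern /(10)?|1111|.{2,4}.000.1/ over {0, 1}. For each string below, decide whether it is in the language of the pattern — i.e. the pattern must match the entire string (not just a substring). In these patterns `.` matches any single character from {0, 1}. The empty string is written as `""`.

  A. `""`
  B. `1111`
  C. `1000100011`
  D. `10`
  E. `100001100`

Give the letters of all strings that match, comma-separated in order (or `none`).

A → match
B → match
C → match
D → match
E → no match

A, B, C, D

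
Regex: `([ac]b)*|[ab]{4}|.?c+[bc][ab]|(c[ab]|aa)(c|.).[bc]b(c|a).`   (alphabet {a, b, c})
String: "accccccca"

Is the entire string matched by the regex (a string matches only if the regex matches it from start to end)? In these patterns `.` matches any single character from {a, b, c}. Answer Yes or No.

Yes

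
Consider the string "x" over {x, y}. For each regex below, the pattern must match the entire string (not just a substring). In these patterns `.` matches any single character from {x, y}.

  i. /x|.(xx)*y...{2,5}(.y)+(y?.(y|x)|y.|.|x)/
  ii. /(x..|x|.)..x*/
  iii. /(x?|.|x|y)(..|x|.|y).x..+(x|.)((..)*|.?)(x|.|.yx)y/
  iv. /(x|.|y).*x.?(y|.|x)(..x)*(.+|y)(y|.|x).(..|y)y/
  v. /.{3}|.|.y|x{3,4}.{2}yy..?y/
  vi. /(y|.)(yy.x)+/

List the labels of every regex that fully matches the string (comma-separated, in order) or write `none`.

i, v

i → match
ii → no match
iii → no match — must end with "y"
iv → no match — must end with "y"
v → match
vi → no match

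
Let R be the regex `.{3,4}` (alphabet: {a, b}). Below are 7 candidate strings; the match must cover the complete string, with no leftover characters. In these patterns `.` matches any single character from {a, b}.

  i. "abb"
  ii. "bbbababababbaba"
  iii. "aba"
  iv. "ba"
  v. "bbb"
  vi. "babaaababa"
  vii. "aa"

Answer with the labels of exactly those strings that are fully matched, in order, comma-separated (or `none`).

i, iii, v

i → match
ii → no match
iii → match
iv → no match
v → match
vi → no match
vii → no match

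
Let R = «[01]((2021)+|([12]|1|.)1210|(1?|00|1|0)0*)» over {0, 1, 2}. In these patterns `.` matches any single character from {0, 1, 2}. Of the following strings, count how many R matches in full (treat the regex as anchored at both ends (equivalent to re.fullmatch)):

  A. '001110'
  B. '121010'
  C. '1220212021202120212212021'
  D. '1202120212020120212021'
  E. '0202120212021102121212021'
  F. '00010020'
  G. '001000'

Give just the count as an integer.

A → no match
B → no match
C → no match
D → no match
E → no match
F → no match
G → no match
Total matched: 0

0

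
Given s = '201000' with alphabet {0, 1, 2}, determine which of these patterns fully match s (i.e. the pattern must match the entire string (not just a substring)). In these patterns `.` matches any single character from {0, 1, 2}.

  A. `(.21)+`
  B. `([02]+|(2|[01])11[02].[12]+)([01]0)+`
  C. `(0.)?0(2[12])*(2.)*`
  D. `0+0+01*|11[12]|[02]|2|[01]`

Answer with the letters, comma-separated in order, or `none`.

A → no match — must end with '21'
B → match
C → no match
D → no match

B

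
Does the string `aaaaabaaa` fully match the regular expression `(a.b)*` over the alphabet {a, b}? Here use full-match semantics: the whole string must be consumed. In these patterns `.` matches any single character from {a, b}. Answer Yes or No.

No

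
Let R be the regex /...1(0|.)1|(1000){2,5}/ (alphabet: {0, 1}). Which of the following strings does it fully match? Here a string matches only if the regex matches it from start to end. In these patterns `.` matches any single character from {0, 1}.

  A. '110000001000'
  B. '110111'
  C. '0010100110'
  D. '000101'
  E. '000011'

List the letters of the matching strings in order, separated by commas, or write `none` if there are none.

A → no match
B → match
C → no match
D → match
E → no match

B, D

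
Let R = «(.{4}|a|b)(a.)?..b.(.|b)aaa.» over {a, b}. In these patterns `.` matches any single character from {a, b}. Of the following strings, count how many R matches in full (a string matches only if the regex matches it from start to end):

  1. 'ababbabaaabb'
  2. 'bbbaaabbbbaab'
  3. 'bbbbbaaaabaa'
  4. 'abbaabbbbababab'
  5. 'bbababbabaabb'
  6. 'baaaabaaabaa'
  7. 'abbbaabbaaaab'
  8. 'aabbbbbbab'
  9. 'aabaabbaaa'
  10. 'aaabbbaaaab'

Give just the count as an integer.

1 → no match
2 → no match
3 → no match
4 → no match
5 → no match
6 → no match
7 → match
8 → no match
9 → no match
10 → no match
Total matched: 1

1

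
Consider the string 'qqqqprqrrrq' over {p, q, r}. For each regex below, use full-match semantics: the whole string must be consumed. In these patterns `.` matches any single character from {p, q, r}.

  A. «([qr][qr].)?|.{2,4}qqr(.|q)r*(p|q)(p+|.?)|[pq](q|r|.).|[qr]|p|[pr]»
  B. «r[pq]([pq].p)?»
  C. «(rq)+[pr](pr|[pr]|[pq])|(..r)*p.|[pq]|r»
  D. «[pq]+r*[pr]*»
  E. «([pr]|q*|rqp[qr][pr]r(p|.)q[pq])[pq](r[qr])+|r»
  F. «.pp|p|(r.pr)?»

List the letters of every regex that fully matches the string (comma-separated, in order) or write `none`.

E

A → no match
B → no match — must start with 'r'
C → no match
D → no match
E → match
F → no match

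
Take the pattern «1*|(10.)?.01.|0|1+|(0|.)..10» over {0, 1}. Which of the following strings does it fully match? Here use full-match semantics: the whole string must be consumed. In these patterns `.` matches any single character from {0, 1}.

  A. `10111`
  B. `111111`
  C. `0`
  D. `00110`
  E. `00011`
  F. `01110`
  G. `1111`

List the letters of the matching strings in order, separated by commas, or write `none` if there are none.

A → no match
B → match
C → match
D → match
E → no match
F → match
G → match

B, C, D, F, G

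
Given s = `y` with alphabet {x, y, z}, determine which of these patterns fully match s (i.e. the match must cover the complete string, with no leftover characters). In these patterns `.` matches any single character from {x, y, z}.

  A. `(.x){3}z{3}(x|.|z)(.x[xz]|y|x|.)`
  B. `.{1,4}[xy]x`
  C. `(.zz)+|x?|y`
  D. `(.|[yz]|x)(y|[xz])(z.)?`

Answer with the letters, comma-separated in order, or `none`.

C

A → no match
B → no match — must end with `x`
C → match
D → no match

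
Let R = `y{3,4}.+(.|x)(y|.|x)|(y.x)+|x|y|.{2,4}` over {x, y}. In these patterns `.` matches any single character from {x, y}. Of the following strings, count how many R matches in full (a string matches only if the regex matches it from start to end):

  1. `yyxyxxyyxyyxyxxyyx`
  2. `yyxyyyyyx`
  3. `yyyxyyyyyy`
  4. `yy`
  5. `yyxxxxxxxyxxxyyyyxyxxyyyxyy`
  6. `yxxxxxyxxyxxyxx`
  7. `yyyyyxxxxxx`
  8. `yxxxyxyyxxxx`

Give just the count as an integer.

4

1 → match
2 → no match
3 → match
4 → match
5 → no match
6 → no match
7 → match
8 → no match
Total matched: 4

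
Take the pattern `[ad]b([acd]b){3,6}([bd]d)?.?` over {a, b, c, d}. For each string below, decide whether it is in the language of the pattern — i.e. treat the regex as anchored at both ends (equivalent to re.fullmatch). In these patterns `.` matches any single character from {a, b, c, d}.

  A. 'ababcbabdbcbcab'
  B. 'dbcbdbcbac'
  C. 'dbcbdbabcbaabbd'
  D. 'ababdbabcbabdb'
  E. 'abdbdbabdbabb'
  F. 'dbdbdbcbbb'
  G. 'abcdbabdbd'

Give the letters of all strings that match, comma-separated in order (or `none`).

D, E

A → no match
B → no match
C → no match
D → match
E → match
F → no match
G → no match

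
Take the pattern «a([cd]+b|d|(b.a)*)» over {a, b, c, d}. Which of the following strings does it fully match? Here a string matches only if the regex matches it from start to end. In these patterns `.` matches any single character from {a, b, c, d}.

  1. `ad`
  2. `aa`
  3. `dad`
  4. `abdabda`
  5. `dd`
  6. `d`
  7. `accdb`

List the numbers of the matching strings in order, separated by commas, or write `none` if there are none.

1. `ad` → match
2. `aa` → no match
3. `dad` → no match — must start with `a`
4. `abdabda` → match
5. `dd` → no match — must start with `a`
6. `d` → no match — must start with `a`
7. `accdb` → match

1, 4, 7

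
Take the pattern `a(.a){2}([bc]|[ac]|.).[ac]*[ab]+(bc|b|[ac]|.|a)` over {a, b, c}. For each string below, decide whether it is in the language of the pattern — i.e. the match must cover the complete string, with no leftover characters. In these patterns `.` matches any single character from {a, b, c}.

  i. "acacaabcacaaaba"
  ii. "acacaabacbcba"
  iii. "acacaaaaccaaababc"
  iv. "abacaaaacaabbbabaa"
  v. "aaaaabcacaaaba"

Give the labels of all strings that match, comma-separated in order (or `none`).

i, iii, iv, v

i → match
ii → no match
iii → match
iv → match
v → match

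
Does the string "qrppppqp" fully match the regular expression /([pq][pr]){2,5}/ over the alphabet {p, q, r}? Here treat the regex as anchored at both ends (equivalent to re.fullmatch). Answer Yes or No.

Yes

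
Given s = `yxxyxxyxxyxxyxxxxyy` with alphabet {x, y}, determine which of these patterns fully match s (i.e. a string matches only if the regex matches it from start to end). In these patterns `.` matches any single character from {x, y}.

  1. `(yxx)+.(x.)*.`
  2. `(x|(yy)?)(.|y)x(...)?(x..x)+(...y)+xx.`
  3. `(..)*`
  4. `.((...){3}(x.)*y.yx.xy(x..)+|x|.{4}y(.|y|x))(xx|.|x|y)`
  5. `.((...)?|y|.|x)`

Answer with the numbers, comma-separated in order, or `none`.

1

1 → match
2 → no match
3 → no match
4 → no match
5 → no match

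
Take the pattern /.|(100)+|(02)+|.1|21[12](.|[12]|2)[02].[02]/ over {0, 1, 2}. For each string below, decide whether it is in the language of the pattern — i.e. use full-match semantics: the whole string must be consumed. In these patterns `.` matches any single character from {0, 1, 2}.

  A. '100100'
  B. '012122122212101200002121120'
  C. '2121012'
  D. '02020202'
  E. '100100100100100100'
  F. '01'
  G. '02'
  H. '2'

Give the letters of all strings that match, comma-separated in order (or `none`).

A → match
B → no match
C → match
D → match
E → match
F → match
G → match
H → match

A, C, D, E, F, G, H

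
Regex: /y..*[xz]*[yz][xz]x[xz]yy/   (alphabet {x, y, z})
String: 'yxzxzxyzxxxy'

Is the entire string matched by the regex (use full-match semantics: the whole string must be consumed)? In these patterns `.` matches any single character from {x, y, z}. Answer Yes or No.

Every match must end with 'yy', but 'yxzxzxyzxxxy' does not.

No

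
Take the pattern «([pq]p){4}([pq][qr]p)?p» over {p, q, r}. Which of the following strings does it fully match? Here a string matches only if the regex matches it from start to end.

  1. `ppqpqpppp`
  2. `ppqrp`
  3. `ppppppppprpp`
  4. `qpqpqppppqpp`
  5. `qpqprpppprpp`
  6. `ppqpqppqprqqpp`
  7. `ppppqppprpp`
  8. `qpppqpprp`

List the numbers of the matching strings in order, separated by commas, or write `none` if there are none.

1 → match
2 → no match
3 → match
4 → match
5 → no match
6 → no match
7 → no match
8 → no match

1, 3, 4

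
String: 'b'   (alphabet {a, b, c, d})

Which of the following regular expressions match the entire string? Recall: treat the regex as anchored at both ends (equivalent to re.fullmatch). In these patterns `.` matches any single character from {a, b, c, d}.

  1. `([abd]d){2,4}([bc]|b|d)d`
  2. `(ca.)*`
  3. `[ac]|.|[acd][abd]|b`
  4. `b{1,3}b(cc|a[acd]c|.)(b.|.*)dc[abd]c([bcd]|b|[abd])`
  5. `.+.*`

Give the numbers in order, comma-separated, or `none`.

3, 5

1 → no match — must end with 'd'
2 → no match
3 → match
4 → no match
5 → match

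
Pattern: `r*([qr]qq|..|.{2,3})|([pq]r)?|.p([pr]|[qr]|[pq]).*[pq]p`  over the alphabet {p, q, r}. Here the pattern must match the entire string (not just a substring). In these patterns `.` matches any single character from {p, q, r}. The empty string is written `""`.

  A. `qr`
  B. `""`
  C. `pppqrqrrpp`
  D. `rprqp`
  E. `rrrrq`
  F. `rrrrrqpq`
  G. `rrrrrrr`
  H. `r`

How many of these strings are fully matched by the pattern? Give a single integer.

7

A. `qr` → match
B. `""` → match
C. `pppqrqrrpp` → match
D. `rprqp` → match
E. `rrrrq` → match
F. `rrrrrqpq` → match
G. `rrrrrrr` → match
H. `r` → no match
Total matched: 7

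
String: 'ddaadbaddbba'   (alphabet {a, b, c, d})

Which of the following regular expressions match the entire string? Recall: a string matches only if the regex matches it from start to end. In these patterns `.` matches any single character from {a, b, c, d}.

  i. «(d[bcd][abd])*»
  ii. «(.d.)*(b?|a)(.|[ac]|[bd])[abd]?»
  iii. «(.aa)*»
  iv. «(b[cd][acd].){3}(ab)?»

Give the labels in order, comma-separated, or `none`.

i → no match
ii → match
iii → no match
iv → no match — must start with 'b'

ii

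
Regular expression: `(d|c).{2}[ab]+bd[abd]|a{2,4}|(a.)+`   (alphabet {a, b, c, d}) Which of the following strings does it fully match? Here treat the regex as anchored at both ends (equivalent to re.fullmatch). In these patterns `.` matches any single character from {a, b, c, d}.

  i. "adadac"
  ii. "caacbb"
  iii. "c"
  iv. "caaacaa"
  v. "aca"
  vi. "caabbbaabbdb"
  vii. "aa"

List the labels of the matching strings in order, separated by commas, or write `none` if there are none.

i. "adadac" → match
ii. "caacbb" → no match
iii. "c" → no match
iv. "caaacaa" → no match
v. "aca" → no match
vi. "caabbbaabbdb" → match
vii. "aa" → match

i, vi, vii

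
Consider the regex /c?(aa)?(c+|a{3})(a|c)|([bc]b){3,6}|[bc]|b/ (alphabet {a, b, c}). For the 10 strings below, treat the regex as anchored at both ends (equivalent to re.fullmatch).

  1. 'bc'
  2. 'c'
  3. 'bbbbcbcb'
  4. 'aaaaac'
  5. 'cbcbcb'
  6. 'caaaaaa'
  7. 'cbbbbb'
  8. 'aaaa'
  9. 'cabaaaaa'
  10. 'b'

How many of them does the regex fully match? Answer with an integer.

8

1 → no match
2 → match
3 → match
4 → match
5 → match
6 → match
7 → match
8 → match
9 → no match
10 → match
Total matched: 8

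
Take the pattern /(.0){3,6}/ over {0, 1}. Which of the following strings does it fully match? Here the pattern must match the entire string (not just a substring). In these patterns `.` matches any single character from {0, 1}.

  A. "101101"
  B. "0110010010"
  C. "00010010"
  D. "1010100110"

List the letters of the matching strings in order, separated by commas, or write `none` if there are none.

none

A → no match — must end with "0"
B → no match
C → no match
D → no match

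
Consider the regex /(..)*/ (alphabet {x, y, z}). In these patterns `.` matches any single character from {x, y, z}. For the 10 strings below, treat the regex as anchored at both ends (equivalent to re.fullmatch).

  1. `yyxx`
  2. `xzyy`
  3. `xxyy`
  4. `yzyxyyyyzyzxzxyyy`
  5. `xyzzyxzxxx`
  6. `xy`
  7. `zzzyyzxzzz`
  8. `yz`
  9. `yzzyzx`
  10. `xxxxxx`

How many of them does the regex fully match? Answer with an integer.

9

1. `yyxx` → match
2. `xzyy` → match
3. `xxyy` → match
4 → no match
5. `xyzzyxzxxx` → match
6. `xy` → match
7. `zzzyyzxzzz` → match
8. `yz` → match
9. `yzzyzx` → match
10. `xxxxxx` → match
Total matched: 9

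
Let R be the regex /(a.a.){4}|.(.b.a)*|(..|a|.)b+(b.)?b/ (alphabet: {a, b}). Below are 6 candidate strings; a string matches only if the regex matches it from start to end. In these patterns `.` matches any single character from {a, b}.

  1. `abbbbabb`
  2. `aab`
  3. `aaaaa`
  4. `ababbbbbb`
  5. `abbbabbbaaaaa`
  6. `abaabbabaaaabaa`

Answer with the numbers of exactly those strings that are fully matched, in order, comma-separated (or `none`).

1 → no match
2 → no match
3 → no match
4 → no match
5 → no match
6 → no match

none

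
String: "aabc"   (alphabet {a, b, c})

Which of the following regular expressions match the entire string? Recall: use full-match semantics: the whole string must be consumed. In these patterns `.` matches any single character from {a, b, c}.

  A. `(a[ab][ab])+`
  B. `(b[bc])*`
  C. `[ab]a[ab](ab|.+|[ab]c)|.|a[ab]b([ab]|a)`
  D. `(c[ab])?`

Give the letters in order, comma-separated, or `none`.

A → no match
B → no match
C → match
D → no match

C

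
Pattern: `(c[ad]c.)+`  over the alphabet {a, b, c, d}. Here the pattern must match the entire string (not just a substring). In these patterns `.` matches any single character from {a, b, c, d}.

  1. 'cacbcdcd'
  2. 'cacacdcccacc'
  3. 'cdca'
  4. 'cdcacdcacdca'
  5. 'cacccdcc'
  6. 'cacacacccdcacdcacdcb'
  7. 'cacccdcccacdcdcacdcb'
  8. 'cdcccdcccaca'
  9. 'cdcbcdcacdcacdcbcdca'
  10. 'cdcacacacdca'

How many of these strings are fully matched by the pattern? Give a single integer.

1. 'cacbcdcd' → match
2. 'cacacdcccacc' → match
3. 'cdca' → match
4. 'cdcacdcacdca' → match
5. 'cacccdcc' → match
6 → match
7 → match
8. 'cdcccdcccaca' → match
9 → match
10. 'cdcacacacdca' → match
Total matched: 10

10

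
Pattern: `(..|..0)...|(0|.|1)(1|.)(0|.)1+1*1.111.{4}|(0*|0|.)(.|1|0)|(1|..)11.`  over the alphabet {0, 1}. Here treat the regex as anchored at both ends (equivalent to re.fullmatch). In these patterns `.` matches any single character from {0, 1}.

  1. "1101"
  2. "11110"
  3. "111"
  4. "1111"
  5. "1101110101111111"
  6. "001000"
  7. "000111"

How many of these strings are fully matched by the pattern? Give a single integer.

3

1. "1101" → no match
2. "11110" → match
3. "111" → no match
4. "1111" → match
5 → no match
6. "001000" → no match
7. "000111" → match
Total matched: 3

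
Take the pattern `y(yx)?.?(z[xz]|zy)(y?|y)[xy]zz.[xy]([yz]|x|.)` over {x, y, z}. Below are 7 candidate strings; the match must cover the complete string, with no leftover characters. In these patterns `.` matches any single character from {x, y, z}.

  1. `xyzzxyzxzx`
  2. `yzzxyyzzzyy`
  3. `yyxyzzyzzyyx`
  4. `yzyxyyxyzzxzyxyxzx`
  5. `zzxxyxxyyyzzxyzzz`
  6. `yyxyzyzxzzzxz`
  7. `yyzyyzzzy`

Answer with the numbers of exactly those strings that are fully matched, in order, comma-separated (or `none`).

1. `xyzzxyzxzx` → no match — must start with `y`
2. `yzzxyyzzzyy` → match
3. `yyxyzzyzzyyx` → match
4 → no match
5 → no match — must start with `y`
6 → no match
7. `yyzyyzzzy` → no match

2, 3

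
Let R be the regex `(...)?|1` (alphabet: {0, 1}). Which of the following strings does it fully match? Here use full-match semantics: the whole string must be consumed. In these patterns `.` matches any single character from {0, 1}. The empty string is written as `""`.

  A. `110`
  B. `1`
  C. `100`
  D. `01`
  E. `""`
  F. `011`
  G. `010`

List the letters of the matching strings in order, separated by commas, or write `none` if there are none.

A, B, C, E, F, G

A → match
B → match
C → match
D → no match
E → match
F → match
G → match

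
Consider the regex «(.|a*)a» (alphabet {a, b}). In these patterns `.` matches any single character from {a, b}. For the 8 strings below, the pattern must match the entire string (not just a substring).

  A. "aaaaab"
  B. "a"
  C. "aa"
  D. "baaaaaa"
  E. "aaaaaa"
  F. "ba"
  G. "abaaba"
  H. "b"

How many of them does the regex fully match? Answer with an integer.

A → no match — must end with "a"
B → match
C → match
D → no match
E → match
F → match
G → no match
H → no match — must end with "a"
Total matched: 4

4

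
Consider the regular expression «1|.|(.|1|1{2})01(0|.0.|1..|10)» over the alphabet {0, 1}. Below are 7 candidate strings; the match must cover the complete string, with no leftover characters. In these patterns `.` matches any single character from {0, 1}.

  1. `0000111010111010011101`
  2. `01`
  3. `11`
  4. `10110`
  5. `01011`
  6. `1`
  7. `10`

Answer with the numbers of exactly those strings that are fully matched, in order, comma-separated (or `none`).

1 → no match
2 → no match
3 → no match
4 → match
5 → no match
6 → match
7 → no match

4, 6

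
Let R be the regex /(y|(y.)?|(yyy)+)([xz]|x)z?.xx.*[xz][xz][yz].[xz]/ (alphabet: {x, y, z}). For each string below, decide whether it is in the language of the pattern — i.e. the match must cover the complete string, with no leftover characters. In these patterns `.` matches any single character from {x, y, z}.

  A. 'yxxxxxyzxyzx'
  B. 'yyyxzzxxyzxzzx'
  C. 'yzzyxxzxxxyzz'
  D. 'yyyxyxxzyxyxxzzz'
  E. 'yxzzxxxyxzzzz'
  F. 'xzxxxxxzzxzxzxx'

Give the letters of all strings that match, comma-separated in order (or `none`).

A, B, C, D, E, F

A → match
B → match
C → match
D → match
E → match
F → match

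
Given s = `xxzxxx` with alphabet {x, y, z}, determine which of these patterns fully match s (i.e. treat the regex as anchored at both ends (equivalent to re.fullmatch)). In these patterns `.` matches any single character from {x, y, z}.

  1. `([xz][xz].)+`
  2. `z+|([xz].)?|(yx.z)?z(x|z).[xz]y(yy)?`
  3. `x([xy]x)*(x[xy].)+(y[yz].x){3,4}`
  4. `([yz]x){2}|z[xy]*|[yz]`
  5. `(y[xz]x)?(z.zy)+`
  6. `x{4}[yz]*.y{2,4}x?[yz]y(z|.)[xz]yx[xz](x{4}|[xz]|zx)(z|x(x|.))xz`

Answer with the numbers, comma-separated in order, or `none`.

1 → match
2 → no match
3 → no match
4 → no match
5 → no match — must end with `zy`
6 → no match — must end with `xz`

1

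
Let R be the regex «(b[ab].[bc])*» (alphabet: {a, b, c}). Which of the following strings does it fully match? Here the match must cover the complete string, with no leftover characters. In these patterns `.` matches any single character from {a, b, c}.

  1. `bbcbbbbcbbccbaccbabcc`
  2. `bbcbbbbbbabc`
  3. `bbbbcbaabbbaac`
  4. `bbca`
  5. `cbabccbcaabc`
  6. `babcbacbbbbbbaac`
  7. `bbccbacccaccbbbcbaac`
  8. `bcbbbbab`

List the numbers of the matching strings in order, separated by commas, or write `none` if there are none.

2, 6

1 → no match
2 → match
3 → no match
4 → no match
5 → no match
6 → match
7 → no match
8 → no match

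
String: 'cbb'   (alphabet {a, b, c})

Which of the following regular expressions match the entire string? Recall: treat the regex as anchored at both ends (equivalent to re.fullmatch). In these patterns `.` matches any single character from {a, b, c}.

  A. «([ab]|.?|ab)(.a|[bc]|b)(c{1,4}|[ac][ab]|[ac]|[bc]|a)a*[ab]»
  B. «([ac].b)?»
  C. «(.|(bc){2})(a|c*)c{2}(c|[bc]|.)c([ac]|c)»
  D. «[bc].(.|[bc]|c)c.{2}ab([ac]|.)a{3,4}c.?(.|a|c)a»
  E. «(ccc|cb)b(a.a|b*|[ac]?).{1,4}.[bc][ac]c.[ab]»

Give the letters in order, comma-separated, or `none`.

A → match
B → match
C → no match
D → no match — must end with 'a'
E → no match

A, B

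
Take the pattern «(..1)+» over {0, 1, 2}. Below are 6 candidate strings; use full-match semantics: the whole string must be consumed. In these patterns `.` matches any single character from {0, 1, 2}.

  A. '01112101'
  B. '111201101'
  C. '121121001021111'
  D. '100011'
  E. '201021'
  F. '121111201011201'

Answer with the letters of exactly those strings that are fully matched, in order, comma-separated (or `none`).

B, C, E, F

A. '01112101' → no match
B. '111201101' → match
C → match
D. '100011' → no match
E. '201021' → match
F → match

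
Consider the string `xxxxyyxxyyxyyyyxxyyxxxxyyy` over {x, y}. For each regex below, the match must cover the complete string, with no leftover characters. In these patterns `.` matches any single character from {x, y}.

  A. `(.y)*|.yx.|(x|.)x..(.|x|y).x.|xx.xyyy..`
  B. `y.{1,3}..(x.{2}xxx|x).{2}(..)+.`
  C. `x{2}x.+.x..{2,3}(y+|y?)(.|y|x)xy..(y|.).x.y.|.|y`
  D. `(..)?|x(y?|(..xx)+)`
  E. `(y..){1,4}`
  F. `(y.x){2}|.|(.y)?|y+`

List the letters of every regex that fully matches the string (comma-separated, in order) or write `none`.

C

A → no match
B → no match — must start with `y`
C → match
D → no match
E → no match — must start with `y`
F → no match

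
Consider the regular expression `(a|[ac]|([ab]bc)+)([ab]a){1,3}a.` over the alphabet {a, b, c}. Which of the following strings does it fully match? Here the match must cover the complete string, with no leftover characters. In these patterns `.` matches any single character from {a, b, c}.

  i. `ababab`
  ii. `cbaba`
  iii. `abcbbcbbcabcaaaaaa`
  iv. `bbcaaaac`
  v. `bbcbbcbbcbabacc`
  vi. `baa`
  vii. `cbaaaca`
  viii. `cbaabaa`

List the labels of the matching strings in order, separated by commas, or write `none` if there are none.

iii

i. `ababab` → no match
ii. `cbaba` → no match
iii → match
iv. `bbcaaaac` → no match
v → no match
vi. `baa` → no match
vii. `cbaaaca` → no match
viii. `cbaabaa` → no match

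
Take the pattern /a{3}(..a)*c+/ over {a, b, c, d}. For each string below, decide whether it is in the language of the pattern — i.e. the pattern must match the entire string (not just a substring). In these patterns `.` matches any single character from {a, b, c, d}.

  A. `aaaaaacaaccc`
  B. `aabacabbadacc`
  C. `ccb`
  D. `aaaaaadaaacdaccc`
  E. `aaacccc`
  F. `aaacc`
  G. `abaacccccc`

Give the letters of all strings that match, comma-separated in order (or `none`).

A. `aaaaaacaaccc` → match
B → no match
C. `ccb` → no match — must start with `a`
D → no match
E. `aaacccc` → match
F. `aaacc` → match
G. `abaacccccc` → no match

A, E, F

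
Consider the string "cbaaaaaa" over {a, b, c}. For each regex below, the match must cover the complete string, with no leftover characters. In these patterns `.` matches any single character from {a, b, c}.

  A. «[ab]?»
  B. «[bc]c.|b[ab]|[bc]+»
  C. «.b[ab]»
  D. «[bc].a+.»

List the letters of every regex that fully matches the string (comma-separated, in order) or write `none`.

D

A → no match
B → no match
C → no match
D → match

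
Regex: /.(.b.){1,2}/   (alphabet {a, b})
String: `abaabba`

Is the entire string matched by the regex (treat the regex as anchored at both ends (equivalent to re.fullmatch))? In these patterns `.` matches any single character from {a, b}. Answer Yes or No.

No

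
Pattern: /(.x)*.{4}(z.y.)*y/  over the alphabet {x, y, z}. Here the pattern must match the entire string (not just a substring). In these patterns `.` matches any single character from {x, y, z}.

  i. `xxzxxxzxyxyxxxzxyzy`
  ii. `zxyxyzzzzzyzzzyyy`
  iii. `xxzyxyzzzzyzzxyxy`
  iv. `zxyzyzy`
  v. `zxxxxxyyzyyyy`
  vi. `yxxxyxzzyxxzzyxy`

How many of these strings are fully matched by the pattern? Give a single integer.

i → match
ii → match
iii → no match
iv → match
v → match
vi → no match
Total matched: 4

4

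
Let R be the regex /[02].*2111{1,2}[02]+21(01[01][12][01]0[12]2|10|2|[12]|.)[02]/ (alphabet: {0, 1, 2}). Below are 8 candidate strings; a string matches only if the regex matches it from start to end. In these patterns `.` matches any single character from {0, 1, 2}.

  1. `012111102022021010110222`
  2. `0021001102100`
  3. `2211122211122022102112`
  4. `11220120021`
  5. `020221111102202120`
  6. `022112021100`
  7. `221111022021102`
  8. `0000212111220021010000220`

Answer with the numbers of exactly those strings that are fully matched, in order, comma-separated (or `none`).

1 → match
2 → no match
3 → no match
4 → no match
5 → no match
6 → no match
7 → match
8 → no match

1, 7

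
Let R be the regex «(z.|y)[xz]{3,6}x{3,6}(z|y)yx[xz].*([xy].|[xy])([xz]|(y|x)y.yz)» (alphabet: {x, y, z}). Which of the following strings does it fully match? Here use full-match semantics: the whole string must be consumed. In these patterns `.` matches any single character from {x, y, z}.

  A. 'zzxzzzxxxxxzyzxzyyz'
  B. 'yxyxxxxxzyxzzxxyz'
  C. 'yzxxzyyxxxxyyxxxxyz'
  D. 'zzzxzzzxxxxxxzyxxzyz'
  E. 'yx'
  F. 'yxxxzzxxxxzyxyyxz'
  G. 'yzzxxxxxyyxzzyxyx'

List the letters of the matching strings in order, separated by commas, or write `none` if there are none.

A → no match
B → no match
C → no match
D → match
E → no match
F → no match
G → match

D, G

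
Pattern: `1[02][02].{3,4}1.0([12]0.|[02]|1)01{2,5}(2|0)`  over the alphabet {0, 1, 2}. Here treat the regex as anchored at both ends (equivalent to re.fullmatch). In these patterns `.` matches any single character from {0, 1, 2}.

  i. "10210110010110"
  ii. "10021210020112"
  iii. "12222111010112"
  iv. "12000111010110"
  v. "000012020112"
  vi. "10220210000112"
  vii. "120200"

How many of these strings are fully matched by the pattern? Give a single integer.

5

i → match
ii → match
iii → match
iv → match
v → no match — must start with "1"
vi → match
vii → no match
Total matched: 5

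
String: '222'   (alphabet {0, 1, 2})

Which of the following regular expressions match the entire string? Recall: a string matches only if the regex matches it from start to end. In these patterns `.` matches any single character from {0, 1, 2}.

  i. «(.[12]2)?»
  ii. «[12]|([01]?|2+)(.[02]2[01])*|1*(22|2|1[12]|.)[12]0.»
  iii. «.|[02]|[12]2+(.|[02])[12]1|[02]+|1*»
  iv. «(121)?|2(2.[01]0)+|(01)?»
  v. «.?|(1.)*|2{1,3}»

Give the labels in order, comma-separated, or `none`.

i, ii, iii, v

i → match
ii → match
iii → match
iv → no match
v → match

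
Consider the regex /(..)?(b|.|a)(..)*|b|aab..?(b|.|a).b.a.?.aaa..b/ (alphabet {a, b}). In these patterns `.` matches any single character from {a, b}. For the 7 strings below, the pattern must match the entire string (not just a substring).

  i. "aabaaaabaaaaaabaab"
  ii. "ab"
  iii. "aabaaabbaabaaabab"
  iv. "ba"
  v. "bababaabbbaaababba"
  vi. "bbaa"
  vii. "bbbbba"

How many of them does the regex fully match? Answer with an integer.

i → no match
ii → no match
iii → match
iv → no match
v → no match
vi → no match
vii → no match
Total matched: 1

1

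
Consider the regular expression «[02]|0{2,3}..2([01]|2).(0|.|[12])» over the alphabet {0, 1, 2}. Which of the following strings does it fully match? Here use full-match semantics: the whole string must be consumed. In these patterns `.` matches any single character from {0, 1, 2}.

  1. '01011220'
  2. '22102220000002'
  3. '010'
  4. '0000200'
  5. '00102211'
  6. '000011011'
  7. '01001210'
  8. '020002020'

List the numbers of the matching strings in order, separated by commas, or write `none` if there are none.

5

1 → no match
2 → no match
3 → no match
4 → no match
5 → match
6 → no match
7 → no match
8 → no match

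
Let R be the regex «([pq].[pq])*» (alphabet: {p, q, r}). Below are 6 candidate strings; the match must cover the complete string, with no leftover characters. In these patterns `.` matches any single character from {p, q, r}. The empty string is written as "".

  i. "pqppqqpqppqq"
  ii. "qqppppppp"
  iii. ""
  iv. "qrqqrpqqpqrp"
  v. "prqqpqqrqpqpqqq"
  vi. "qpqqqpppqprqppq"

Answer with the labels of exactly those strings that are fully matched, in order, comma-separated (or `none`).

i, ii, iii, iv, v, vi

i → match
ii → match
iii → match
iv → match
v → match
vi → match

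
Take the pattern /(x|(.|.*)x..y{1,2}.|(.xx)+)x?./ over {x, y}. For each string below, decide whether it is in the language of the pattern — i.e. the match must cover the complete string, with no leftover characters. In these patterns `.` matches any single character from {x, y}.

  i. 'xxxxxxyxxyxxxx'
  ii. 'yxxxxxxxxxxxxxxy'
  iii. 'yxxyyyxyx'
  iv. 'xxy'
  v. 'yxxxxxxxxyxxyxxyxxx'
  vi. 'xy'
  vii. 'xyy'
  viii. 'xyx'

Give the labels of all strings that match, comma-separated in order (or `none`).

i → match
ii → match
iii → no match
iv → match
v → match
vi → match
vii → no match
viii → no match

i, ii, iv, v, vi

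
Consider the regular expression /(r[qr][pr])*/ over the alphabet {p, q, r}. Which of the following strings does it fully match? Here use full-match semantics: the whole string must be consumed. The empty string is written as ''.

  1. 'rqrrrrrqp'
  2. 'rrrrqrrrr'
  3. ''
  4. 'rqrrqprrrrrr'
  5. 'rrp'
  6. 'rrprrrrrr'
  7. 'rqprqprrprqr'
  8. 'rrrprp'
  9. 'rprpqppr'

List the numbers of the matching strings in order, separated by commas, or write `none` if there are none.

1, 2, 3, 4, 5, 6, 7

1. 'rqrrrrrqp' → match
2. 'rrrrqrrrr' → match
3. '' → match
4. 'rqrrqprrrrrr' → match
5. 'rrp' → match
6. 'rrprrrrrr' → match
7. 'rqprqprrprqr' → match
8. 'rrrprp' → no match
9. 'rprpqppr' → no match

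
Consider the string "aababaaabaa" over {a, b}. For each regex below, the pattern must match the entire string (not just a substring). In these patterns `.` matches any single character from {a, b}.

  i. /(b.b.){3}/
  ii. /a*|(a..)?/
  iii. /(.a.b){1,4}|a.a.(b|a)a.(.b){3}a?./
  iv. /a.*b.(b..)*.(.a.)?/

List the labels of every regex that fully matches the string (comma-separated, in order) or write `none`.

i → no match — must start with "b"
ii → no match
iii → no match
iv → match

iv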